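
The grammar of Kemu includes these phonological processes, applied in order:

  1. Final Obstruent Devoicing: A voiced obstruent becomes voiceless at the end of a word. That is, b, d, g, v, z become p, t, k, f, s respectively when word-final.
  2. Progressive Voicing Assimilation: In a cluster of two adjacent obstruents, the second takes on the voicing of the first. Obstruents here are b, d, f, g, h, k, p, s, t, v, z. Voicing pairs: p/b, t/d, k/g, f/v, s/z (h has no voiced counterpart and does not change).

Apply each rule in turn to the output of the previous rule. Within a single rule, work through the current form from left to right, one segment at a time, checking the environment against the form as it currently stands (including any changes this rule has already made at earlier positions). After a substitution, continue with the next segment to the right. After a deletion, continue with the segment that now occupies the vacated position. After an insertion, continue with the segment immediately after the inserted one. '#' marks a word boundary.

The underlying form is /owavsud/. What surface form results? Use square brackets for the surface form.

1 Final Obstruent Devoicing: [owavsud] → [owavsut]
2 Progressive Voicing Assimilation: [owavsut] → [owavzut]

[owavzut]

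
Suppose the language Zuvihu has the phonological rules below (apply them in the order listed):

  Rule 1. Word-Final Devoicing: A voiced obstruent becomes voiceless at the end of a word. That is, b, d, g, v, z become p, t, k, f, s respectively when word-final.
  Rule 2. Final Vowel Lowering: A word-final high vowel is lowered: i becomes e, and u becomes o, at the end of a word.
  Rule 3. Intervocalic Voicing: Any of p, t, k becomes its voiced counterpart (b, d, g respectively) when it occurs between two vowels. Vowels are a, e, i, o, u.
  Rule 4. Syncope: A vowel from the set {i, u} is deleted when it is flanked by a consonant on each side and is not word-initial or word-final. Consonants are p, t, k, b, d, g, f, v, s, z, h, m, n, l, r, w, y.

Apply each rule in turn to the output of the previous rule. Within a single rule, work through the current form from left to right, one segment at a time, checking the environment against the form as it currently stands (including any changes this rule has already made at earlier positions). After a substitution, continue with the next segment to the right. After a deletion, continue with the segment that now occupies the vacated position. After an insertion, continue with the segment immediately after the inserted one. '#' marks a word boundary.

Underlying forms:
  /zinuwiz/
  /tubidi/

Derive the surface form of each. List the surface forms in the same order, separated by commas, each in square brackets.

/zinuwiz/:
  Rule 1 Word-Final Devoicing: [zinuwiz] → [zinuwis]
  Rule 2 Final Vowel Lowering: no change — [zinuwis]
  Rule 3 Intervocalic Voicing: no change — [zinuwis]
  Rule 4 Syncope: [zinuwis] → [znws]
/tubidi/:
  Rule 1 Word-Final Devoicing: no change — [tubidi]
  Rule 2 Final Vowel Lowering: [tubidi] → [tubide]
  Rule 3 Intervocalic Voicing: no change — [tubide]
  Rule 4 Syncope: [tubide] → [tbde]

[znws], [tbde]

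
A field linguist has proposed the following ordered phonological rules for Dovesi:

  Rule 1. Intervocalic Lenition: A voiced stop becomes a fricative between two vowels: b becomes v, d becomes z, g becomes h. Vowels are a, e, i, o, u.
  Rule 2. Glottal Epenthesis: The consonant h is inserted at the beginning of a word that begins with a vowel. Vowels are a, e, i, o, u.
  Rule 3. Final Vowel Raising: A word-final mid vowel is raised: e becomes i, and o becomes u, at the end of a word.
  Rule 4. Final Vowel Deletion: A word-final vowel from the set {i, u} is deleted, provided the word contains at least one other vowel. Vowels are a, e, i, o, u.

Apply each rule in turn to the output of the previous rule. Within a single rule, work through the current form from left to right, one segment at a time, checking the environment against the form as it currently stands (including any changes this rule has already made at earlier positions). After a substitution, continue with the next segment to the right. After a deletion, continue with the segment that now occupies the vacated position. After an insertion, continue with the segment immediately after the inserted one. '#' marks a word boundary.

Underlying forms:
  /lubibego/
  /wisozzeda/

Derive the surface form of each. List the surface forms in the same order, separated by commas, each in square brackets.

/lubibego/:
  Rule 1 Intervocalic Lenition: [lubibego] → [luviveho]
  Rule 2 Glottal Epenthesis: no change — [luviveho]
  Rule 3 Final Vowel Raising: [luviveho] → [luvivehu]
  Rule 4 Final Vowel Deletion: [luvivehu] → [luviveh]
/wisozzeda/:
  Rule 1 Intervocalic Lenition: [wisozzeda] → [wisozzeza]
  Rule 2 Glottal Epenthesis: no change — [wisozzeza]
  Rule 3 Final Vowel Raising: no change — [wisozzeza]
  Rule 4 Final Vowel Deletion: no change — [wisozzeza]

[luviveh], [wisozzeza]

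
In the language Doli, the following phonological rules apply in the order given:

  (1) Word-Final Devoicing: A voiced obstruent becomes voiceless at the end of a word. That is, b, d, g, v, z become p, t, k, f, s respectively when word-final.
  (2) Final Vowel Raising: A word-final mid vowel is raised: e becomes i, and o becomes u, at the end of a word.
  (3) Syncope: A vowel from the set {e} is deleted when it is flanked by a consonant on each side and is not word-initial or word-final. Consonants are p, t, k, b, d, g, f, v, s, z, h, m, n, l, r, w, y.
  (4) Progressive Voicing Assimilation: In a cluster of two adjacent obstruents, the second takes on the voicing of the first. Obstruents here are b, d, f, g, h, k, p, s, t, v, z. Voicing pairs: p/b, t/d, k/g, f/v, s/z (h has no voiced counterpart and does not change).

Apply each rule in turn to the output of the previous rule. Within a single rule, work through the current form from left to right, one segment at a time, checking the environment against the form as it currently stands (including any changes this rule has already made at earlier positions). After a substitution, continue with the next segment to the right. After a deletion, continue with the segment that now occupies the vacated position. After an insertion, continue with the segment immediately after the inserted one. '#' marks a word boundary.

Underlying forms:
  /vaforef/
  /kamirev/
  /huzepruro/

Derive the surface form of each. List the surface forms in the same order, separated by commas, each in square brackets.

/vaforef/:
  (1) Word-Final Devoicing: no change — [vaforef]
  (2) Final Vowel Raising: no change — [vaforef]
  (3) Syncope: [vaforef] → [vaforf]
  (4) Progressive Voicing Assimilation: no change — [vaforf]
/kamirev/:
  (1) Word-Final Devoicing: [kamirev] → [kamiref]
  (2) Final Vowel Raising: no change — [kamiref]
  (3) Syncope: [kamiref] → [kamirf]
  (4) Progressive Voicing Assimilation: no change — [kamirf]
/huzepruro/:
  (1) Word-Final Devoicing: no change — [huzepruro]
  (2) Final Vowel Raising: [huzepruro] → [huzepruru]
  (3) Syncope: [huzepruru] → [huzpruru]
  (4) Progressive Voicing Assimilation: [huzpruru] → [huzbruru]

[vaforf], [kamirf], [huzbruru]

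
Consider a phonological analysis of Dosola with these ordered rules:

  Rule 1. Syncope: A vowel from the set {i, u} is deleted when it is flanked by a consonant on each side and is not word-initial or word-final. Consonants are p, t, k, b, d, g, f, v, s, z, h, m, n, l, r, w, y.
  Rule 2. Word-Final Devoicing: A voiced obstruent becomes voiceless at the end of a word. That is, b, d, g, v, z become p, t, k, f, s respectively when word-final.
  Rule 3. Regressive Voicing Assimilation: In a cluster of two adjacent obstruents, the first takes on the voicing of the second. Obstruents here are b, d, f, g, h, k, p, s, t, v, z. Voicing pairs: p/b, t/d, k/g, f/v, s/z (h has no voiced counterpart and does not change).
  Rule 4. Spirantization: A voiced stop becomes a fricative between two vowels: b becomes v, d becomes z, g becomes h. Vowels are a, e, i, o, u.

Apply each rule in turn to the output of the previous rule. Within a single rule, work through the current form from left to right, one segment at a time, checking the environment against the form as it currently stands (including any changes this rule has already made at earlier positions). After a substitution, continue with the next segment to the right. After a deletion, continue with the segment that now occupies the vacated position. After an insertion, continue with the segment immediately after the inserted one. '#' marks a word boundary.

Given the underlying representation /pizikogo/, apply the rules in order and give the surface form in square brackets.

[bskoho]

Rule 1 Syncope: [pizikogo] → [pzkogo]
Rule 2 Word-Final Devoicing: no change — [pzkogo]
Rule 3 Regressive Voicing Assimilation: [pzkogo] → [bskogo]
Rule 4 Spirantization: [bskogo] → [bskoho]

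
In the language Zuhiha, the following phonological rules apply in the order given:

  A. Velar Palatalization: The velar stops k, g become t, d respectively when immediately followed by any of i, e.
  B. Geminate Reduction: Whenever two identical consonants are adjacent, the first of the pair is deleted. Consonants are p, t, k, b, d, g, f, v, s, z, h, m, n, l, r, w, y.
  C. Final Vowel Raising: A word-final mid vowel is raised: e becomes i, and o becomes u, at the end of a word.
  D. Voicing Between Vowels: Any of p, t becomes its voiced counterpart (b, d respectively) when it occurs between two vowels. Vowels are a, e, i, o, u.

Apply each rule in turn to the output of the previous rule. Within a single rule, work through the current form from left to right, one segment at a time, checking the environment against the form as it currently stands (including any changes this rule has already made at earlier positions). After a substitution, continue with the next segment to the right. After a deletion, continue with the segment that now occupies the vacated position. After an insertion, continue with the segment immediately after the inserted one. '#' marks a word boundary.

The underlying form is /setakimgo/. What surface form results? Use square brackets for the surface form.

A Velar Palatalization: [setakimgo] → [setatimgo]
B Geminate Reduction: no change — [setatimgo]
C Final Vowel Raising: [setatimgo] → [setatimgu]
D Voicing Between Vowels: [setatimgu] → [sedadimgu]

[sedadimgu]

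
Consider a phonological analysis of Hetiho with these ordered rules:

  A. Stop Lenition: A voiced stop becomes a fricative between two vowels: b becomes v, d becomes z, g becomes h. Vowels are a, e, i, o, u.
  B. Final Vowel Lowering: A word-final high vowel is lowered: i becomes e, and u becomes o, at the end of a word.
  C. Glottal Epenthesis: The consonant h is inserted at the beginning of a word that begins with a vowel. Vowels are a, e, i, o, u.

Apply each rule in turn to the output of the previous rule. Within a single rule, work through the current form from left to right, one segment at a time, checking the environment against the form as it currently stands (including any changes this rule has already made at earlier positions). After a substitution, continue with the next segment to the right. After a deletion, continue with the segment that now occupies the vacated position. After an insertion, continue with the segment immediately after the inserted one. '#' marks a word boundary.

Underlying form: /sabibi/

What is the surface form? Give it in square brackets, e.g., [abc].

A Stop Lenition: [sabibi] → [savivi]
B Final Vowel Lowering: [savivi] → [savive]
C Glottal Epenthesis: no change — [savive]

[savive]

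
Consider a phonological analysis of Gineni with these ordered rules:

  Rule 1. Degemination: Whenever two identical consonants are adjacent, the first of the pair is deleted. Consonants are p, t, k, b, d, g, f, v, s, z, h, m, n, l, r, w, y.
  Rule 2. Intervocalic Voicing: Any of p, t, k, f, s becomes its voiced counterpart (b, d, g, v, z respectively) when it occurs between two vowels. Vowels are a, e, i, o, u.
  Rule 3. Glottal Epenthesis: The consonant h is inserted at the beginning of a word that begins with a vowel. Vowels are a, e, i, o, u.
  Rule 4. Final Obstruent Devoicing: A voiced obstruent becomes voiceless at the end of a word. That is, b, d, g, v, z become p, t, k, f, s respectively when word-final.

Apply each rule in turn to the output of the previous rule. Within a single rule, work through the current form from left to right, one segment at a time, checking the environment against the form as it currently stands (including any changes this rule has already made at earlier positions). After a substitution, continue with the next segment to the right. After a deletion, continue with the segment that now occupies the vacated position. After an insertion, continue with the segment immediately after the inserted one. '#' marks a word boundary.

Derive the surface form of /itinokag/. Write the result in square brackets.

Rule 1 Degemination: no change — [itinokag]
Rule 2 Intervocalic Voicing: [itinokag] → [idinogag]
Rule 3 Glottal Epenthesis: [idinogag] → [hidinogag]
Rule 4 Final Obstruent Devoicing: [hidinogag] → [hidinogak]

[hidinogak]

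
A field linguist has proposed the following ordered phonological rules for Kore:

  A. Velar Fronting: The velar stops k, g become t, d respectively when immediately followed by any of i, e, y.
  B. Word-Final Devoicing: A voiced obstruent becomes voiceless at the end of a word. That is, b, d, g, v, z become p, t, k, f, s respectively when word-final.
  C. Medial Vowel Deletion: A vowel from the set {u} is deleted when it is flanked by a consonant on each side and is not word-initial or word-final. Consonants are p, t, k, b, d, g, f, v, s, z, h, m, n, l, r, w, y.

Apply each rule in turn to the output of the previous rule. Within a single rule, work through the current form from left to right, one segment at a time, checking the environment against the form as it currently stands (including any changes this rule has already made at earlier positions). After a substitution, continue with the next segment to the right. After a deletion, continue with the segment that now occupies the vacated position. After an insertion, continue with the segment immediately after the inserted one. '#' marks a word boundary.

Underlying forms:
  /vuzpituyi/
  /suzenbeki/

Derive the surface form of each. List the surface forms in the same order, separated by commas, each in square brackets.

[vzpityi], [szenbeti]

/vuzpituyi/:
  A Velar Fronting: no change — [vuzpituyi]
  B Word-Final Devoicing: no change — [vuzpituyi]
  C Medial Vowel Deletion: [vuzpituyi] → [vzpityi]
/suzenbeki/:
  A Velar Fronting: [suzenbeki] → [suzenbeti]
  B Word-Final Devoicing: no change — [suzenbeti]
  C Medial Vowel Deletion: [suzenbeti] → [szenbeti]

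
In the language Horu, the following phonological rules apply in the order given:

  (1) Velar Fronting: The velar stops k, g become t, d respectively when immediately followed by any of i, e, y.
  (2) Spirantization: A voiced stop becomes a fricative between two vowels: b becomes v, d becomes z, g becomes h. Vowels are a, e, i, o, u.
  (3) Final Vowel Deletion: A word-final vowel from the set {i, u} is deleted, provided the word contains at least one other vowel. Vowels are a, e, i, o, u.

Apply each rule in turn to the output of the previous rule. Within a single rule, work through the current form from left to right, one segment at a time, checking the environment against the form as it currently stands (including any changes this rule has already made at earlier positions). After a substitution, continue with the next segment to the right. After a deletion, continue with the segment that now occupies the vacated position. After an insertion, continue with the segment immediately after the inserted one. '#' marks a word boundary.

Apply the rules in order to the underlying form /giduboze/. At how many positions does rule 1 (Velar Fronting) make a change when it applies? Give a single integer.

1

(1) Velar Fronting: [giduboze] → [diduboze]
(2) Spirantization: [diduboze] → [dizuvoze]
(3) Final Vowel Deletion: no change — [dizuvoze]
Rule 1 changed 1 position(s).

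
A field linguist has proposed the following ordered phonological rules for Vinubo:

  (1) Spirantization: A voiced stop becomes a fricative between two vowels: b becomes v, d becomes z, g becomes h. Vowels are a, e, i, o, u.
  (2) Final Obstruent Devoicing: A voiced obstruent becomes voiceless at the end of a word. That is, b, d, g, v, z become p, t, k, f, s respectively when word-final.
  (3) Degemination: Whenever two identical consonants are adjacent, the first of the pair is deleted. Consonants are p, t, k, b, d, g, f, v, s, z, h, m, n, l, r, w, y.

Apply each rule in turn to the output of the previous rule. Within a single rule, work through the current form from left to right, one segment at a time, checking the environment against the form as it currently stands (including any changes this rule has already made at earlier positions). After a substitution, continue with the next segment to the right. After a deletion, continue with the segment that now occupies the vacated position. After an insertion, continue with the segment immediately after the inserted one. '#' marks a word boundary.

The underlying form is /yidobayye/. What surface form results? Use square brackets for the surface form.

(1) Spirantization: [yidobayye] → [yizovayye]
(2) Final Obstruent Devoicing: no change — [yizovayye]
(3) Degemination: [yizovayye] → [yizovaye]

[yizovaye]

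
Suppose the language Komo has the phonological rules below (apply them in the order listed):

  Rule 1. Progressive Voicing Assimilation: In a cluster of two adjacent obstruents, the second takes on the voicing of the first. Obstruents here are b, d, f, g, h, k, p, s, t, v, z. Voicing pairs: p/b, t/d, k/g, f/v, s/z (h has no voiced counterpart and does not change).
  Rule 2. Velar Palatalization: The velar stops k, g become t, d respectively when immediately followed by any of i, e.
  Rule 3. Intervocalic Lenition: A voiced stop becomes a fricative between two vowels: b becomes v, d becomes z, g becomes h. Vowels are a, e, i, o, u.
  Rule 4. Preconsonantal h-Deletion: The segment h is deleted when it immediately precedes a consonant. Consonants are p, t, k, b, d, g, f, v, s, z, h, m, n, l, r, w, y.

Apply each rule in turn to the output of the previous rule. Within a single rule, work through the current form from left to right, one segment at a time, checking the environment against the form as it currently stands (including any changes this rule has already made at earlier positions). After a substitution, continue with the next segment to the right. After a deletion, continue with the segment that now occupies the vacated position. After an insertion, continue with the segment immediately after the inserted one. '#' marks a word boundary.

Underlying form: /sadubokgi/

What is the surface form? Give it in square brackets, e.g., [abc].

Rule 1 Progressive Voicing Assimilation: [sadubokgi] → [sadubokki]
Rule 2 Velar Palatalization: [sadubokki] → [sadubokti]
Rule 3 Intervocalic Lenition: [sadubokti] → [sazuvokti]
Rule 4 Preconsonantal h-Deletion: no change — [sazuvokti]

[sazuvokti]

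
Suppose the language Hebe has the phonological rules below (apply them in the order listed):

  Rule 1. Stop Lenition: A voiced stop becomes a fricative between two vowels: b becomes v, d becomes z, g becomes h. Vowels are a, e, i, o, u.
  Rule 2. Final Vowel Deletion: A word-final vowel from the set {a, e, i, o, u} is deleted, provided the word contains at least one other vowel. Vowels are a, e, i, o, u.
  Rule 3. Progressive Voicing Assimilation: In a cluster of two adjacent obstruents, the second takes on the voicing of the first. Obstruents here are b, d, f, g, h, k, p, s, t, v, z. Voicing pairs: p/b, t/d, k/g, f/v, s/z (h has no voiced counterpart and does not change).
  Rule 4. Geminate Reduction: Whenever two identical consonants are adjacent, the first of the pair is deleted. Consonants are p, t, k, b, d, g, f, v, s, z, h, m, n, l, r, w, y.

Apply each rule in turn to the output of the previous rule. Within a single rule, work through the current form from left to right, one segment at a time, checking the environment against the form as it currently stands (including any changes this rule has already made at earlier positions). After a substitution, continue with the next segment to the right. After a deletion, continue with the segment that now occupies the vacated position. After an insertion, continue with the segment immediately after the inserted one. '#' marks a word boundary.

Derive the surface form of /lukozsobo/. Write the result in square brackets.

[lukozov]

Rule 1 Stop Lenition: [lukozsobo] → [lukozsovo]
Rule 2 Final Vowel Deletion: [lukozsovo] → [lukozsov]
Rule 3 Progressive Voicing Assimilation: [lukozsov] → [lukozzov]
Rule 4 Geminate Reduction: [lukozzov] → [lukozov]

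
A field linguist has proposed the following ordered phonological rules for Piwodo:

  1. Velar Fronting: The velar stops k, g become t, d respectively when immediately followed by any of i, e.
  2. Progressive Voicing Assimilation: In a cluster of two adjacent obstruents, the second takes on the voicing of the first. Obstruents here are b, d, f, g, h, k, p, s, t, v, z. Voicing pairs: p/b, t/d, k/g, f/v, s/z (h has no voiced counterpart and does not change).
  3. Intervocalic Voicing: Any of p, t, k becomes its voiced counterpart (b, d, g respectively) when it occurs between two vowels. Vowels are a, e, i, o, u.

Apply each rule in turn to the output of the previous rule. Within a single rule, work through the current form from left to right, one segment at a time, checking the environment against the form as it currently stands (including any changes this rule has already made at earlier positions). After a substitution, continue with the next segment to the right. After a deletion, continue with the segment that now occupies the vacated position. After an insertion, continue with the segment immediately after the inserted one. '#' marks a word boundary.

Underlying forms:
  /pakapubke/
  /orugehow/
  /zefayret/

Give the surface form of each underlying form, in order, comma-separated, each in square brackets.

[pagabubde], [orudehow], [zefayret]

/pakapubke/:
  1 Velar Fronting: [pakapubke] → [pakapubte]
  2 Progressive Voicing Assimilation: [pakapubte] → [pakapubde]
  3 Intervocalic Voicing: [pakapubde] → [pagabubde]
/orugehow/:
  1 Velar Fronting: [orugehow] → [orudehow]
  2 Progressive Voicing Assimilation: no change — [orudehow]
  3 Intervocalic Voicing: no change — [orudehow]
/zefayret/:
  1 Velar Fronting: no change — [zefayret]
  2 Progressive Voicing Assimilation: no change — [zefayret]
  3 Intervocalic Voicing: no change — [zefayret]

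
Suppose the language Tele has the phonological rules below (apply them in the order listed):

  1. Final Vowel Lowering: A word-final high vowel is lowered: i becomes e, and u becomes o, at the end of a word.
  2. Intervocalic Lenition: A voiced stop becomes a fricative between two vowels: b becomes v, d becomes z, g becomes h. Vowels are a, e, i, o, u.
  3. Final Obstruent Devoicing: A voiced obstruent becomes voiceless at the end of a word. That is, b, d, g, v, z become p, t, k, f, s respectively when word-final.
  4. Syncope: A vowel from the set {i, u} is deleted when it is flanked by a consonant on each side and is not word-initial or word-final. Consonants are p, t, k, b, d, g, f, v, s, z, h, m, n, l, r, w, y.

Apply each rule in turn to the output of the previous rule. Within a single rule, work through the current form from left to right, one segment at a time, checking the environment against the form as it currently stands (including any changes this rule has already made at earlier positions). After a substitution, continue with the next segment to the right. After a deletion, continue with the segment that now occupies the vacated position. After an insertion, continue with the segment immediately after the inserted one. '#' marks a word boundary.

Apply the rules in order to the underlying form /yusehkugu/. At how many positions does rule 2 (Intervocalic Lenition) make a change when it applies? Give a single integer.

1

1 Final Vowel Lowering: [yusehkugu] → [yusehkugo]
2 Intervocalic Lenition: [yusehkugo] → [yusehkuho]
3 Final Obstruent Devoicing: no change — [yusehkuho]
4 Syncope: [yusehkuho] → [ysehkho]
Rule 2 changed 1 position(s).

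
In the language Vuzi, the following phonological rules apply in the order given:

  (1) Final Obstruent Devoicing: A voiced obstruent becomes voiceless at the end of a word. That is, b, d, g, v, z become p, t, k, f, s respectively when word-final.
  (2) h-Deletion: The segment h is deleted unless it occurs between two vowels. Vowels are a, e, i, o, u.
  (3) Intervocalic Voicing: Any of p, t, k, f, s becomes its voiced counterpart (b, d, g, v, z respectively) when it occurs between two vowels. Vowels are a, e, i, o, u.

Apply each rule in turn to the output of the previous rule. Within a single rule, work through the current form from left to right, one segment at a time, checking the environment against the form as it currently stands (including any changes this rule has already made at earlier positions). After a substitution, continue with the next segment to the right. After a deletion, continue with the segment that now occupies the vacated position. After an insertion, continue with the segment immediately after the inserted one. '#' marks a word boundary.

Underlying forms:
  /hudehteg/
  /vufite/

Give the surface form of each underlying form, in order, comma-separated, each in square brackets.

/hudehteg/:
  (1) Final Obstruent Devoicing: [hudehteg] → [hudehtek]
  (2) h-Deletion: [hudehtek] → [udetek]
  (3) Intervocalic Voicing: [udetek] → [udedek]
/vufite/:
  (1) Final Obstruent Devoicing: no change — [vufite]
  (2) h-Deletion: no change — [vufite]
  (3) Intervocalic Voicing: [vufite] → [vuvide]

[udedek], [vuvide]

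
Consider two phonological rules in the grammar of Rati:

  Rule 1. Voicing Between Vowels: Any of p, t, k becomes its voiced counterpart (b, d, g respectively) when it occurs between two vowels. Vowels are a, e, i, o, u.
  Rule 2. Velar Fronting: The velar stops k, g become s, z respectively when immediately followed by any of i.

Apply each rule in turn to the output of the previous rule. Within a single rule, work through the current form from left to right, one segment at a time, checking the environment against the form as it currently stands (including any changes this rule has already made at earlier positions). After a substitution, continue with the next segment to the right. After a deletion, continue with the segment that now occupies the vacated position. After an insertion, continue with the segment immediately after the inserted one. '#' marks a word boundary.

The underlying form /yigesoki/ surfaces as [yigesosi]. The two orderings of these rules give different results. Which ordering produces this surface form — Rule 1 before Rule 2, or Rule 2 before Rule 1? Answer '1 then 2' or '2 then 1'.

2 then 1

Order 1 then 2:
  1 Voicing Between Vowels: [yigesoki] → [yigesogi]
  2 Velar Fronting: [yigesogi] → [yigesozi]
  result: [yigesozi]
Order 2 then 1:
  2 Velar Fronting: [yigesoki] → [yigesosi]
  1 Voicing Between Vowels: no change — [yigesosi]
  result: [yigesosi]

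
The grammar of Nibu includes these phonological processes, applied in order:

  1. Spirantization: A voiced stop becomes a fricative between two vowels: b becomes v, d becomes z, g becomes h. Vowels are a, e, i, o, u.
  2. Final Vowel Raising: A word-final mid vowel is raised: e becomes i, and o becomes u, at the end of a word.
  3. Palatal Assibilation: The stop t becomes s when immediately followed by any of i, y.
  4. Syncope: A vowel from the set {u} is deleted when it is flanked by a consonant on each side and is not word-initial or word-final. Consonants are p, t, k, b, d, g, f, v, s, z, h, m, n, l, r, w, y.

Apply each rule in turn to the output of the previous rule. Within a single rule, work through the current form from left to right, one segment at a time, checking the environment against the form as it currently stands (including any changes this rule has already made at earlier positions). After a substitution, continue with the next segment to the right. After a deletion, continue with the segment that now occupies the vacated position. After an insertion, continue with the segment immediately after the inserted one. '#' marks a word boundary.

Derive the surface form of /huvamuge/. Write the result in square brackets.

1 Spirantization: [huvamuge] → [huvamuhe]
2 Final Vowel Raising: [huvamuhe] → [huvamuhi]
3 Palatal Assibilation: no change — [huvamuhi]
4 Syncope: [huvamuhi] → [hvamhi]

[hvamhi]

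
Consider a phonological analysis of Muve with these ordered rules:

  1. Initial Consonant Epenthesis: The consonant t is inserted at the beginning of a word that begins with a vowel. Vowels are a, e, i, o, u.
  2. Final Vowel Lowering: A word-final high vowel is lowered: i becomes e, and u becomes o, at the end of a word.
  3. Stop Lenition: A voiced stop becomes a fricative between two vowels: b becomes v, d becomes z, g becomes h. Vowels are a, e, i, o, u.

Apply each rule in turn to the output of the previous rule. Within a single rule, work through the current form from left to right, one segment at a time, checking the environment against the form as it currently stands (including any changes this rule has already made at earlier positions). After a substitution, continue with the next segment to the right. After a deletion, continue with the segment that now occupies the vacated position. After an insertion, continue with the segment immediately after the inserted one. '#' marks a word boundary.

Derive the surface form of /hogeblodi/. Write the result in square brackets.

1 Initial Consonant Epenthesis: no change — [hogeblodi]
2 Final Vowel Lowering: [hogeblodi] → [hogeblode]
3 Stop Lenition: [hogeblode] → [hohebloze]

[hohebloze]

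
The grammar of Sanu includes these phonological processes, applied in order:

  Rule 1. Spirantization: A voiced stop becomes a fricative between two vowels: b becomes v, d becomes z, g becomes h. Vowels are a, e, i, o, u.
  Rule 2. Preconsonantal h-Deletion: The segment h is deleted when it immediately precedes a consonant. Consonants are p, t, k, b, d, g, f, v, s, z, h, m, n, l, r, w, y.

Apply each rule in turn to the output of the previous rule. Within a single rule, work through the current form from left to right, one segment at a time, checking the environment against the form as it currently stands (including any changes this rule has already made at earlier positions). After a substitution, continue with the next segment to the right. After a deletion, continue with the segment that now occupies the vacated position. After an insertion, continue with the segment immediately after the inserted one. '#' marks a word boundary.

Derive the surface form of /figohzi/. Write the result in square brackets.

Rule 1 Spirantization: [figohzi] → [fihohzi]
Rule 2 Preconsonantal h-Deletion: [fihohzi] → [fihozi]

[fihozi]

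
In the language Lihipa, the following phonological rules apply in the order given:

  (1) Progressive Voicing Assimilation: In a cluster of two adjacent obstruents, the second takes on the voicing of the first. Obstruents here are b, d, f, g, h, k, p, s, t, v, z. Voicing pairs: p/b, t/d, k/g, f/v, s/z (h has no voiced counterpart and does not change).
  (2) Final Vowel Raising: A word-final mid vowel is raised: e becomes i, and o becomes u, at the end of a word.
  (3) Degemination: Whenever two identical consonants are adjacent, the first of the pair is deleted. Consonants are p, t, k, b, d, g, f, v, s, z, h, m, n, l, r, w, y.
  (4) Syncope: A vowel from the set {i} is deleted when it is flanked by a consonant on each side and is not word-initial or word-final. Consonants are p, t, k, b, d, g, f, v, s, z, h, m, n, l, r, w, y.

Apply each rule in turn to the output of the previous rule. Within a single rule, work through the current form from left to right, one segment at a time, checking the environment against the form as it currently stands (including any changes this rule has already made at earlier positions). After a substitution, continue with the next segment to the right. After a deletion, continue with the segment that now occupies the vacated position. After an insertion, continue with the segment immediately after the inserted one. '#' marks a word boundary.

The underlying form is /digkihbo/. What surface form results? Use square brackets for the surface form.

(1) Progressive Voicing Assimilation: [digkihbo] → [diggihpo]
(2) Final Vowel Raising: [diggihpo] → [diggihpu]
(3) Degemination: [diggihpu] → [digihpu]
(4) Syncope: [digihpu] → [dghpu]

[dghpu]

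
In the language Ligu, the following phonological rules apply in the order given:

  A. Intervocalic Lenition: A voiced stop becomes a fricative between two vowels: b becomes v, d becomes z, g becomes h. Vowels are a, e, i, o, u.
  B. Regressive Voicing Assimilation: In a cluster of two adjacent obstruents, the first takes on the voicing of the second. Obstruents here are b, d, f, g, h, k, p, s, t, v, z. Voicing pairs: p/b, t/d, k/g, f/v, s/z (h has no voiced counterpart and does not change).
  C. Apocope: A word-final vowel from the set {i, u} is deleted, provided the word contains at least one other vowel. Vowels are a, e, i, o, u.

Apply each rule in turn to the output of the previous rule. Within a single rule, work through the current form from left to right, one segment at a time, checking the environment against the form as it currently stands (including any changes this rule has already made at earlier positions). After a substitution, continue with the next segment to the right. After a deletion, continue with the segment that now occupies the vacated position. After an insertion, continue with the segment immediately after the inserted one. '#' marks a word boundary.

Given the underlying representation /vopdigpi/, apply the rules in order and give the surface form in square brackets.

A Intervocalic Lenition: no change — [vopdigpi]
B Regressive Voicing Assimilation: [vopdigpi] → [vobdikpi]
C Apocope: [vobdikpi] → [vobdikp]

[vobdikp]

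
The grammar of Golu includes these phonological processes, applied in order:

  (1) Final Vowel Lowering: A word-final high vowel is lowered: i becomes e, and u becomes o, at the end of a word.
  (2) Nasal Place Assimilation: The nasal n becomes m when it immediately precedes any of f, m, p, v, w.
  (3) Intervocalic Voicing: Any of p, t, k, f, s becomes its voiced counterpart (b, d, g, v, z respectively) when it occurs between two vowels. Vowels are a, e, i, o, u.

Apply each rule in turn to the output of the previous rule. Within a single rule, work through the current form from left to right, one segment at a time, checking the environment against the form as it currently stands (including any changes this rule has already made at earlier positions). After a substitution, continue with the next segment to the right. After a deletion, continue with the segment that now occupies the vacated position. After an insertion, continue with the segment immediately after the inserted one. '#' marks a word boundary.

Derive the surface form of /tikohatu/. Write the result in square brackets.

[tigohado]

(1) Final Vowel Lowering: [tikohatu] → [tikohato]
(2) Nasal Place Assimilation: no change — [tikohato]
(3) Intervocalic Voicing: [tikohato] → [tigohado]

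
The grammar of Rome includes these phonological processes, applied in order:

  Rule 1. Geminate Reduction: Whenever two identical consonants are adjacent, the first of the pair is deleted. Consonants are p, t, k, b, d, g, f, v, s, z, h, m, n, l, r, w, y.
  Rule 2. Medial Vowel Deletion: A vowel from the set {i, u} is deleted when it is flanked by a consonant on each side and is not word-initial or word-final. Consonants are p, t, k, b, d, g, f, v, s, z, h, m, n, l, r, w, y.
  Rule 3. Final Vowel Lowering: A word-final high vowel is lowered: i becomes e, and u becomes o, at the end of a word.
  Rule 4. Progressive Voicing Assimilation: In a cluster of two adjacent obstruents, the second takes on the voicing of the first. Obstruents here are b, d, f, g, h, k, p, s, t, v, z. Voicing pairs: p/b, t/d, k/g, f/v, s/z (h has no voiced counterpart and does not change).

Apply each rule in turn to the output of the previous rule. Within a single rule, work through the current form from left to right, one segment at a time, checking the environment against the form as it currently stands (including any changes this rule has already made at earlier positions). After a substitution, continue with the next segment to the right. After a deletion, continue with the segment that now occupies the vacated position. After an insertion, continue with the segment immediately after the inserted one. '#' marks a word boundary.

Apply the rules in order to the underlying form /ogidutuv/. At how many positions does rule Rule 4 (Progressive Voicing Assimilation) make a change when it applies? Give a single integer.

1

Rule 1 Geminate Reduction: no change — [ogidutuv]
Rule 2 Medial Vowel Deletion: [ogidutuv] → [ogdtv]
Rule 3 Final Vowel Lowering: no change — [ogdtv]
Rule 4 Progressive Voicing Assimilation: [ogdtv] → [ogddv]
Rule Rule 4 changed 1 position(s).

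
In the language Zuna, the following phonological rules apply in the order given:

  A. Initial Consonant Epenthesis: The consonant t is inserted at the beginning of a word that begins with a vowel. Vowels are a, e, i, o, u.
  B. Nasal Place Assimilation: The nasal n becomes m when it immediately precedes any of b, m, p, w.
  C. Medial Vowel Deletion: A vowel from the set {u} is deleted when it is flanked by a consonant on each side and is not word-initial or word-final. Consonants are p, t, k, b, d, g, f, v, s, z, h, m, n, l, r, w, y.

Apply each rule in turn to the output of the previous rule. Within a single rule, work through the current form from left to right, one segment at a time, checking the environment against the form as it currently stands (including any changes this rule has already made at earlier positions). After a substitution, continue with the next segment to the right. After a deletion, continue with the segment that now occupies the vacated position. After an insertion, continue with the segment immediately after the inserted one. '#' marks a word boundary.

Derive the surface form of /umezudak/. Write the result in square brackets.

A Initial Consonant Epenthesis: [umezudak] → [tumezudak]
B Nasal Place Assimilation: no change — [tumezudak]
C Medial Vowel Deletion: [tumezudak] → [tmezdak]

[tmezdak]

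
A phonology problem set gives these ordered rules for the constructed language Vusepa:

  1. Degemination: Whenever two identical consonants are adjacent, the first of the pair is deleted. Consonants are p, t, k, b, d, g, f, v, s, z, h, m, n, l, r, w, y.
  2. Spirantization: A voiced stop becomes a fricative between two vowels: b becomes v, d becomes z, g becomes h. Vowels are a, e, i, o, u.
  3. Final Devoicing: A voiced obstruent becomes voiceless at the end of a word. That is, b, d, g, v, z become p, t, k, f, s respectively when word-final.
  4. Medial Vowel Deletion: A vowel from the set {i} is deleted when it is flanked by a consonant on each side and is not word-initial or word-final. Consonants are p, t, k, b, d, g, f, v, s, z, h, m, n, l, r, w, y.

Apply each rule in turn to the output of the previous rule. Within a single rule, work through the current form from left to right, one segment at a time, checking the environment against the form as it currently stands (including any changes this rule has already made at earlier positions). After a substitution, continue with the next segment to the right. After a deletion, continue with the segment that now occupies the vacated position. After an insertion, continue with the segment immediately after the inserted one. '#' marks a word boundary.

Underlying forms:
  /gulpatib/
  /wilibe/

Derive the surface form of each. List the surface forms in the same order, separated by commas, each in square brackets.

/gulpatib/:
  1 Degemination: no change — [gulpatib]
  2 Spirantization: no change — [gulpatib]
  3 Final Devoicing: [gulpatib] → [gulpatip]
  4 Medial Vowel Deletion: [gulpatip] → [gulpatp]
/wilibe/:
  1 Degemination: no change — [wilibe]
  2 Spirantization: [wilibe] → [wilive]
  3 Final Devoicing: no change — [wilive]
  4 Medial Vowel Deletion: [wilive] → [wlve]

[gulpatp], [wlve]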